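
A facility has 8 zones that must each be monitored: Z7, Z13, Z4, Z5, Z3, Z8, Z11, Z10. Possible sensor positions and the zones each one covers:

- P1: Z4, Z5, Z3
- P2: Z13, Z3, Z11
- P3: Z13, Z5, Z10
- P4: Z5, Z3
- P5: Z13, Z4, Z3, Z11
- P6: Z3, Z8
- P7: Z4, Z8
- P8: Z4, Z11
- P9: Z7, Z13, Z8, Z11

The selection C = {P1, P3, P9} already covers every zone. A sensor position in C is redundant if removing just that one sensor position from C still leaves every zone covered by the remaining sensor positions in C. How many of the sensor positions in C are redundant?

0

Drop P1: Z4, Z3 uncovered — not redundant.
Drop P3: Z10 uncovered — not redundant.
Drop P9: Z7, Z8, Z11 uncovered — not redundant.
None of the sensor positions in C is redundant.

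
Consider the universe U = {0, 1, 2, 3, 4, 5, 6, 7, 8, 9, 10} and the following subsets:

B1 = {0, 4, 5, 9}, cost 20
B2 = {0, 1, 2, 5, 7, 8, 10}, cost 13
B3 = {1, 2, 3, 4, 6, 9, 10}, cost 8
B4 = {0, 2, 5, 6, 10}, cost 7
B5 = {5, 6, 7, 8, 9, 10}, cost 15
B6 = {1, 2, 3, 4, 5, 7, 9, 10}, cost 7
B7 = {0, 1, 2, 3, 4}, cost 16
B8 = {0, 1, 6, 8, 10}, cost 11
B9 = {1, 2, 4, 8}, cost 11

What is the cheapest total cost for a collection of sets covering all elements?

B6, B8 cover every element at cost 7 + 11 = 18.
Any cover uses at least 2 sets; among all covering selections none totals below 18.
Greedy by coverage-per-cost would pick B6, B4, B8 for 25 — worse than the optimum 18.

18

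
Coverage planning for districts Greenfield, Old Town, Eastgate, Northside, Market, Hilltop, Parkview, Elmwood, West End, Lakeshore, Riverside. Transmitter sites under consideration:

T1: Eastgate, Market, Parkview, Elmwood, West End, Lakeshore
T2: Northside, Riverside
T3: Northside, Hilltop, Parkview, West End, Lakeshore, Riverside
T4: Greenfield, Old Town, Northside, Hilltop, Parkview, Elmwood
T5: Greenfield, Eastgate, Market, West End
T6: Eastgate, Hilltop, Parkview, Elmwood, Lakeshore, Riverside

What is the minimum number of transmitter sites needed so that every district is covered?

3

T1, T2, T4 together cover {Greenfield, Old Town, Eastgate, Northside, Market, Hilltop, Parkview, Elmwood, West End, Lakeshore, Riverside} — every district.
No 2 of the 6 transmitter sites cover everything (all 15 pairs fall short), so 3 is minimum.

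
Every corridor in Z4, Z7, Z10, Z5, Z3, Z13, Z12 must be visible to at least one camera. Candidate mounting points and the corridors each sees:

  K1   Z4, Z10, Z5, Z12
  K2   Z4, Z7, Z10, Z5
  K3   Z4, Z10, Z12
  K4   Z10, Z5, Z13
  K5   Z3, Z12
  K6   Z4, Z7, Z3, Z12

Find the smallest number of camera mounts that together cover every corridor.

2

K4, K6 together cover {Z4, Z7, Z10, Z5, Z3, Z13, Z12} — every corridor.
No single camera mount contains all 7 corridors, so 2 is optimal.
Greedy (largest uncovered first) would take K1, K6, K4 — 3 camera mounts — but 2 suffice.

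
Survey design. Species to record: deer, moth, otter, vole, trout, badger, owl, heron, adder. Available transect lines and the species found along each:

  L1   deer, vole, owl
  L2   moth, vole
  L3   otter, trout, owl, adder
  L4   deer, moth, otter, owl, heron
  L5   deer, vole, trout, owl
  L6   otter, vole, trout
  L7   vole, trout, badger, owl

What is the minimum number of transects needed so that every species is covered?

3

L3, L4, L7 together cover {deer, moth, otter, vole, trout, badger, owl, heron, adder} — every species.
No 2 of the 7 transects cover everything (all 21 pairs fall short), so 3 is minimum.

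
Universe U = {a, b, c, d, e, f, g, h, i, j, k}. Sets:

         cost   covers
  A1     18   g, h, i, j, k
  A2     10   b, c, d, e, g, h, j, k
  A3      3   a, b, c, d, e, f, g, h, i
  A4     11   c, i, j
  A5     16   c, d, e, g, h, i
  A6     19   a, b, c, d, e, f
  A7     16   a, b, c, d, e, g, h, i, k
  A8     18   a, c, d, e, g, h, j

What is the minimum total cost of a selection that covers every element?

A2, A3 cover every element at cost 10 + 3 = 13.
Any cover uses at least 2 sets; among all covering selections none totals below 13.

13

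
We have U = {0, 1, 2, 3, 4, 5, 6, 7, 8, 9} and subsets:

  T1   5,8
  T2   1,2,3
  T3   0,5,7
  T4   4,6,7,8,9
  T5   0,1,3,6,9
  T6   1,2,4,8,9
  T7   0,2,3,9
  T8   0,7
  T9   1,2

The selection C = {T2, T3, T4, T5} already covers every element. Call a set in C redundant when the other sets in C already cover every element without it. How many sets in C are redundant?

1

Drop T2: 2 uncovered — not redundant.
Drop T3: 5 uncovered — not redundant.
Drop T4: 4, 8 uncovered — not redundant.
Drop T5: the rest still cover every element — redundant.
1 redundant: T5.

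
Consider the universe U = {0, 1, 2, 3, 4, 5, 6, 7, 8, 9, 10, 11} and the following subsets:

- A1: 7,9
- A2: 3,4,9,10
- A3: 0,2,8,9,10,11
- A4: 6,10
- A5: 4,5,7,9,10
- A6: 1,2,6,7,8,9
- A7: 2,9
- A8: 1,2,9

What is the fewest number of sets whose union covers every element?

A2, A3, A5, A6 together cover {0, 1, 2, 3, 4, 5, 6, 7, 8, 9, 10, 11} — every element.
No 3 of the 8 sets cover everything (all 56 triples fall short), so 4 is minimum.

4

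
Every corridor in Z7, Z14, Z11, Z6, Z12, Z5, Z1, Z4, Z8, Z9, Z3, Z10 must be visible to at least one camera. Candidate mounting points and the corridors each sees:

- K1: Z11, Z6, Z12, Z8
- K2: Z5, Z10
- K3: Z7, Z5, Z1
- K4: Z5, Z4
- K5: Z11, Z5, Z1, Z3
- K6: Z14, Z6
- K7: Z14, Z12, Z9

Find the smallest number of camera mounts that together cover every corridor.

6

K1, K2, K3, K4, K5, K7 together cover {Z7, Z14, Z11, Z6, Z12, Z5, Z1, Z4, Z8, Z9, Z3, Z10} — every corridor.
No 5 of the 7 camera mounts cover everything (all 21 size-5 selections fall short), so 6 is minimum.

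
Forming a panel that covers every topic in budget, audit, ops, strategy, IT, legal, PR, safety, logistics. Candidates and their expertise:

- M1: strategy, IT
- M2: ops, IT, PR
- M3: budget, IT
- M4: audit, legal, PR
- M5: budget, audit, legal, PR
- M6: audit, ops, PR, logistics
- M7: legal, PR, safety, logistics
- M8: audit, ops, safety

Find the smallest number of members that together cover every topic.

4

M1, M2, M5, M7 together cover {budget, audit, ops, strategy, IT, legal, PR, safety, logistics} — every topic.
No 3 of the 8 members cover everything (all 56 triples fall short), so 4 is minimum.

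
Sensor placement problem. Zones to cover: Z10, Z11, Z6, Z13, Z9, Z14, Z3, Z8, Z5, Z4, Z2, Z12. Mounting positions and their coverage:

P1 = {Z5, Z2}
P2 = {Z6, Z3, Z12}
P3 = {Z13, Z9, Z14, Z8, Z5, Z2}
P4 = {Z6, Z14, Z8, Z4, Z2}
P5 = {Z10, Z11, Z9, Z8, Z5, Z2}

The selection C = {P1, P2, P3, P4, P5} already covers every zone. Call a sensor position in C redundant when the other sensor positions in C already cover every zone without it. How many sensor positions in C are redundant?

Drop P1: the rest still cover every zone — redundant.
Drop P2: Z3, Z12 uncovered — not redundant.
Drop P3: Z13 uncovered — not redundant.
Drop P4: Z4 uncovered — not redundant.
Drop P5: Z10, Z11 uncovered — not redundant.
1 redundant: P1.

1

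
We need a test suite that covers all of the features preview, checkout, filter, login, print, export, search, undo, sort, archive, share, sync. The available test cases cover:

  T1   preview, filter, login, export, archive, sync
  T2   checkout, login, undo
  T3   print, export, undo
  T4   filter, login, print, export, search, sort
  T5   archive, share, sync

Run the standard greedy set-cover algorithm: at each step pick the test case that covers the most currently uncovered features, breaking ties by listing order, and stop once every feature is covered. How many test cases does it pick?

4

Pick 1: T1 covers 6 new features (preview, filter, login, export, archive, sync).
Pick 2: T4 covers 3 new features (print, search, sort).
Pick 3: T2 covers 2 new features (checkout, undo).
Pick 4: T5 covers 1 new features (share).
Greedy uses 4 test cases.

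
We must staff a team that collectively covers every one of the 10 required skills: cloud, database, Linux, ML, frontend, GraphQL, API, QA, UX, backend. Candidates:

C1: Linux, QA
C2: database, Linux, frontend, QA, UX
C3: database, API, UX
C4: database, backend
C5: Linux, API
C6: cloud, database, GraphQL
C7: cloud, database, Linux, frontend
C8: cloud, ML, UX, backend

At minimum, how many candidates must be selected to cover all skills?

C2, C3, C6, C8 together cover {cloud, database, Linux, ML, frontend, GraphQL, API, QA, UX, backend} — every skill.
No 3 of the 8 candidates cover everything (all 56 triples fall short), so 4 is minimum.

4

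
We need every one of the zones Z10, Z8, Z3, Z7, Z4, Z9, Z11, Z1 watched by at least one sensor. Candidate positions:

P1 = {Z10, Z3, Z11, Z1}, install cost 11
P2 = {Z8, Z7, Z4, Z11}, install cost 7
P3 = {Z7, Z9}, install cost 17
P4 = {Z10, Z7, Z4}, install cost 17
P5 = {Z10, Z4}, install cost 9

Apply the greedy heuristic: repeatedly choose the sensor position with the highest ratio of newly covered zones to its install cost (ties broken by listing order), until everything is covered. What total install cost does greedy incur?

Pick 1: P2 adds 4 new (Z8, Z7, Z4, Z11) at install cost 7 (ratio 4/7).
Pick 2: P1 adds 3 new (Z10, Z3, Z1) at install cost 11 (ratio 3/11).
Pick 3: P3 adds 1 new (Z9) at install cost 17 (ratio 1/17).
Greedy total install cost: 7 + 11 + 17 = 35.

35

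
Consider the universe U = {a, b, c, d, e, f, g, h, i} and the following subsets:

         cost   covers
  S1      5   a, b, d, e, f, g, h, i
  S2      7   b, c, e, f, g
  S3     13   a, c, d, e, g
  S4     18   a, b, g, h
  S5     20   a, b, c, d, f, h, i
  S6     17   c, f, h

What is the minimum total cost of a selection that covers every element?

12

S1, S2 cover every element at cost 5 + 7 = 12.
Any cover uses at least 2 sets; among all covering selections none totals below 12.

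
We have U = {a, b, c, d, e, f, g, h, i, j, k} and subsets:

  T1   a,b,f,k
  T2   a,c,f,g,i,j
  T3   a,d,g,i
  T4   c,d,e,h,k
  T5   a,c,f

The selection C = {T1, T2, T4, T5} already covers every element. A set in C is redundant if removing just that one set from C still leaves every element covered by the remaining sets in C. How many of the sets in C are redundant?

Drop T1: b uncovered — not redundant.
Drop T2: g, i, j uncovered — not redundant.
Drop T4: d, e, h uncovered — not redundant.
Drop T5: the rest still cover every element — redundant.
1 redundant: T5.

1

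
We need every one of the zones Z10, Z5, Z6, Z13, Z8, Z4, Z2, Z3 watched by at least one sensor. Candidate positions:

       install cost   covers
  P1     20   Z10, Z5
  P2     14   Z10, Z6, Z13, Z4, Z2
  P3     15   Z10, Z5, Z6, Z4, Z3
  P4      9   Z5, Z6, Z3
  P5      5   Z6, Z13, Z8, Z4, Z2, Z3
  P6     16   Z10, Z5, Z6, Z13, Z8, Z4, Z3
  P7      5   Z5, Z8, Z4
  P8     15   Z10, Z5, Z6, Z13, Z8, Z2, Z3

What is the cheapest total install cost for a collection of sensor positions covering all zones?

P3, P5 cover every zone at install cost 15 + 5 = 20.
Any cover uses at least 2 sensor positions; among all covering selections none totals below 20.
Greedy by coverage-per-install cost would pick P5, P7, P2 for 24 — worse than the optimum 20.

20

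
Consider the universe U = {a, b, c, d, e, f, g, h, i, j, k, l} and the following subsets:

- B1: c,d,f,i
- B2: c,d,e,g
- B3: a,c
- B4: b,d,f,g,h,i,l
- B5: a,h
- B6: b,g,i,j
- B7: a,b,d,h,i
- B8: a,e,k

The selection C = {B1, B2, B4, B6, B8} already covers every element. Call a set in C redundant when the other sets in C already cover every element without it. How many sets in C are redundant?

2

Drop B1: the rest still cover every element — redundant.
Drop B2: the rest still cover every element — redundant.
Drop B4: h, l uncovered — not redundant.
Drop B6: j uncovered — not redundant.
Drop B8: a, k uncovered — not redundant.
2 redundant: B1, B2.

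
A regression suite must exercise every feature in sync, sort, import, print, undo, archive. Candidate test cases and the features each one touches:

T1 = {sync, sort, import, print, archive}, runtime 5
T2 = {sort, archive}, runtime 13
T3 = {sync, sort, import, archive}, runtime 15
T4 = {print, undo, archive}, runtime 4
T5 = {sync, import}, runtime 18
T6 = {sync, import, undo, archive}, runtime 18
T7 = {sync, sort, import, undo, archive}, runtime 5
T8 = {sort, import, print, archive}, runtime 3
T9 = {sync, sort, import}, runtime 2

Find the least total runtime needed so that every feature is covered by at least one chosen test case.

T4, T9 cover every feature at runtime 4 + 2 = 6.
Any cover uses at least 2 test cases; among all covering selections none totals below 6.

6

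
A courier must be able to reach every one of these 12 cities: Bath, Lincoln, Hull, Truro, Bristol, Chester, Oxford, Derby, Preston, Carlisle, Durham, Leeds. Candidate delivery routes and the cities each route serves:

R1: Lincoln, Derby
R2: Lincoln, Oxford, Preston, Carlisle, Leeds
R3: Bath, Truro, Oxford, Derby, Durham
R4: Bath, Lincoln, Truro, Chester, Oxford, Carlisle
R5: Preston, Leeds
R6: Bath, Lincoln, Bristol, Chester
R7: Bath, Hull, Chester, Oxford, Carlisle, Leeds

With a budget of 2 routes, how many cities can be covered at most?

Choosing R2, R3 covers {Bath, Lincoln, Truro, Oxford, Derby, Preston, Carlisle, Durham, Leeds} — 9 cities.
No choice of 2 routes does better; here Hull, Bristol, Chester are left uncovered.

9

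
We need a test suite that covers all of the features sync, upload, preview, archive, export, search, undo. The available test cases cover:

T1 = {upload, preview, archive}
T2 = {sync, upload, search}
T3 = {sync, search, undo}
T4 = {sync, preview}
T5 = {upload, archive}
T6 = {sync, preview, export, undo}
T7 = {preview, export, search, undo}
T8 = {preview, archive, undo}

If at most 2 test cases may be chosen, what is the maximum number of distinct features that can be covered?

Choosing T1, T3 covers {sync, upload, preview, archive, search, undo} — 6 features.
No choice of 2 test cases does better; here export is left uncovered.

6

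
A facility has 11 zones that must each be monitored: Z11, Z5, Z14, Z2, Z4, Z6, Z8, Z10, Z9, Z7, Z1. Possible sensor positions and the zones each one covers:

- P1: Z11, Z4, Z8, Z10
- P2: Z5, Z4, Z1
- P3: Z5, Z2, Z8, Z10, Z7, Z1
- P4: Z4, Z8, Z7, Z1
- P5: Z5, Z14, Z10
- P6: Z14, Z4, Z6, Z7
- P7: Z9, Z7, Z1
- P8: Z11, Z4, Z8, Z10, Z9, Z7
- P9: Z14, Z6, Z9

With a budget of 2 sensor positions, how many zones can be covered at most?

Choosing P3, P6 covers {Z5, Z14, Z2, Z4, Z6, Z8, Z10, Z7, Z1} — 9 zones.
No choice of 2 sensor positions does better; here Z11, Z9 are left uncovered.

9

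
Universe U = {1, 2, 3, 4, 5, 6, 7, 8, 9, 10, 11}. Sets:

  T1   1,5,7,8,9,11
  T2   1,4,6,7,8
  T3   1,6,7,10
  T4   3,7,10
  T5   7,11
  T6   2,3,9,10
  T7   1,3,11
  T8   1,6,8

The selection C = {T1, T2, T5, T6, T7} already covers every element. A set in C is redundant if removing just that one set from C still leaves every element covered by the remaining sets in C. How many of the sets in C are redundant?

Drop T1: 5 uncovered — not redundant.
Drop T2: 4, 6 uncovered — not redundant.
Drop T5: the rest still cover every element — redundant.
Drop T6: 2, 10 uncovered — not redundant.
Drop T7: the rest still cover every element — redundant.
2 redundant: T5, T7.

2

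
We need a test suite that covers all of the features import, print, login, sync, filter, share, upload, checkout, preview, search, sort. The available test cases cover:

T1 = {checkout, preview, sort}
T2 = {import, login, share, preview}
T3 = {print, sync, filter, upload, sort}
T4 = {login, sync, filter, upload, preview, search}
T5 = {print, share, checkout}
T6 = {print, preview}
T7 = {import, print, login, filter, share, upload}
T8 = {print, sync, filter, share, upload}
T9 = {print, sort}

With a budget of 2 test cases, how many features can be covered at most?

9

Choosing T1, T7 covers {import, print, login, filter, share, upload, checkout, preview, sort} — 9 features.
No choice of 2 test cases does better; here sync, search are left uncovered.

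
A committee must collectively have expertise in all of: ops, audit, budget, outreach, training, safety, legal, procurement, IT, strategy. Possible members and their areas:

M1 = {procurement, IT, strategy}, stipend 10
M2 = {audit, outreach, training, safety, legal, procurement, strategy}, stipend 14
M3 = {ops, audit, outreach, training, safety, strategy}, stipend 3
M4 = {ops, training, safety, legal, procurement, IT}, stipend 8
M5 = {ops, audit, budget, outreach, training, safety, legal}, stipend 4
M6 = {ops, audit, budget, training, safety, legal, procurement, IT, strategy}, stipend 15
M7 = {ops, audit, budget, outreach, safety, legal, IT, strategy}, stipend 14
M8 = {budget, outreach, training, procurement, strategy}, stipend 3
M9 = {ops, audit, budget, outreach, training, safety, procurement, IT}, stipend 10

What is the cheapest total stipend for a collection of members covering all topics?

M1, M5 cover every topic at stipend 10 + 4 = 14.
Any cover uses at least 2 members; among all covering selections none totals below 14.

14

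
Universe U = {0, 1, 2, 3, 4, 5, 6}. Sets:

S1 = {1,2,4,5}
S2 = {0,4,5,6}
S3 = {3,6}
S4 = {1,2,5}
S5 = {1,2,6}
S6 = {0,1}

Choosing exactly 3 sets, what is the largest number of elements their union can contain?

7

Choosing S1, S2, S3 covers {0, 1, 2, 3, 4, 5, 6} — 7 elements.
That is all 7 elements.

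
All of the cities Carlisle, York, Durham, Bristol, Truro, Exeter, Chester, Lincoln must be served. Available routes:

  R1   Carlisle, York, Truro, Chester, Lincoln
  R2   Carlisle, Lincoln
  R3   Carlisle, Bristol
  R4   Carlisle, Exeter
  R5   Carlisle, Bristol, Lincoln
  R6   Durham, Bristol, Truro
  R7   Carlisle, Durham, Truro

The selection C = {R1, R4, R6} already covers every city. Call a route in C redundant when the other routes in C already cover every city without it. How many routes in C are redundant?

0

Drop R1: York, Chester, Lincoln uncovered — not redundant.
Drop R4: Exeter uncovered — not redundant.
Drop R6: Durham, Bristol uncovered — not redundant.
None of the routes in C is redundant.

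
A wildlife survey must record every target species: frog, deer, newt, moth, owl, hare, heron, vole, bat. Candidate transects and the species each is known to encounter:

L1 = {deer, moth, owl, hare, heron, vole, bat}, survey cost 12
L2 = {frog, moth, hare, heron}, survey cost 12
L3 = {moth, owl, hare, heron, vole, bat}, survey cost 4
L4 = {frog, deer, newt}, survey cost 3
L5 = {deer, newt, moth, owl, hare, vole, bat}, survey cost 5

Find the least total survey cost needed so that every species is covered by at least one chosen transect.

L3, L4 cover every species at survey cost 4 + 3 = 7.
Any cover uses at least 2 transects; among all covering selections none totals below 7.

7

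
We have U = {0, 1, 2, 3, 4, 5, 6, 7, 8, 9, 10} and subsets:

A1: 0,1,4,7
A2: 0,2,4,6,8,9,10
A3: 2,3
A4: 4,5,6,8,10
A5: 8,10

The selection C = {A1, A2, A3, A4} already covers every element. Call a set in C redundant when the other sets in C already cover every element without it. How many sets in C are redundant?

Drop A1: 1, 7 uncovered — not redundant.
Drop A2: 9 uncovered — not redundant.
Drop A3: 3 uncovered — not redundant.
Drop A4: 5 uncovered — not redundant.
None of the sets in C is redundant.

0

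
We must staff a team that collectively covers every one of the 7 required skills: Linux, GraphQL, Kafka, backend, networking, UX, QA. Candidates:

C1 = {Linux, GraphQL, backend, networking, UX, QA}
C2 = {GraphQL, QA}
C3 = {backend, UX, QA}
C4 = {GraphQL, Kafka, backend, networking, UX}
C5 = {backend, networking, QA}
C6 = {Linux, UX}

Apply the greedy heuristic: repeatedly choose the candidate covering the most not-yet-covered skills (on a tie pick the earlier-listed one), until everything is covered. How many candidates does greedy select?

2

Pick 1: C1 covers 6 new skills (Linux, GraphQL, backend, networking, UX, QA).
Pick 2: C4 covers 1 new skills (Kafka).
Greedy uses 2 candidates.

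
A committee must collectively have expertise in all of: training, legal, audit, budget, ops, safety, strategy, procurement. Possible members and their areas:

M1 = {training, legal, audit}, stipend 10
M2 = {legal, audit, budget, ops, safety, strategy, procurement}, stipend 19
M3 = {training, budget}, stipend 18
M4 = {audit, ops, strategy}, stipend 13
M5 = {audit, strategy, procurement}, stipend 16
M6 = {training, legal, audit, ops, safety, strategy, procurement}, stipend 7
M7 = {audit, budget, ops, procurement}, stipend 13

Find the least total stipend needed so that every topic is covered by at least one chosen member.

20

M6, M7 cover every topic at stipend 7 + 13 = 20.
Any cover uses at least 2 members; among all covering selections none totals below 20.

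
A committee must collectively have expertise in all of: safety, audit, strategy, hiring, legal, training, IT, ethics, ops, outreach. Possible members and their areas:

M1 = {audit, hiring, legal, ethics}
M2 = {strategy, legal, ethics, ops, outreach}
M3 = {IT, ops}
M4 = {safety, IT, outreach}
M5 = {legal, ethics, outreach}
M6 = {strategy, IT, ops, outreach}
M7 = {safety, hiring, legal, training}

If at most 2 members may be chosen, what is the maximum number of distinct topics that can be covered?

Choosing M1, M6 covers {audit, strategy, hiring, legal, IT, ethics, ops, outreach} — 8 topics.
No choice of 2 members does better; here safety, training are left uncovered.

8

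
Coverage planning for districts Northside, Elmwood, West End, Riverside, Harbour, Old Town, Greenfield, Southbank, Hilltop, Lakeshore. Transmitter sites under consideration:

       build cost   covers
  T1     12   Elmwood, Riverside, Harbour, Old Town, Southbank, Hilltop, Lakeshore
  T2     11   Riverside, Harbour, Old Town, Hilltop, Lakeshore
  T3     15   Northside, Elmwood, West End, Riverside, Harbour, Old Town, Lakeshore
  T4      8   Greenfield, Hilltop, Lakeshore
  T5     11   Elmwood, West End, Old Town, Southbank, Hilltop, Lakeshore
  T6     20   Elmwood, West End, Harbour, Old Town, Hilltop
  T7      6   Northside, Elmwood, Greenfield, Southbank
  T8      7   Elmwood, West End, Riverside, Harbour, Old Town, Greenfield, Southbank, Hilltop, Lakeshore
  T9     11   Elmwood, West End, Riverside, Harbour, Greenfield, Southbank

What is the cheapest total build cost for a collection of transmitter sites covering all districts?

13

T7, T8 cover every district at build cost 6 + 7 = 13.
Any cover uses at least 2 transmitter sites; among all covering selections none totals below 13.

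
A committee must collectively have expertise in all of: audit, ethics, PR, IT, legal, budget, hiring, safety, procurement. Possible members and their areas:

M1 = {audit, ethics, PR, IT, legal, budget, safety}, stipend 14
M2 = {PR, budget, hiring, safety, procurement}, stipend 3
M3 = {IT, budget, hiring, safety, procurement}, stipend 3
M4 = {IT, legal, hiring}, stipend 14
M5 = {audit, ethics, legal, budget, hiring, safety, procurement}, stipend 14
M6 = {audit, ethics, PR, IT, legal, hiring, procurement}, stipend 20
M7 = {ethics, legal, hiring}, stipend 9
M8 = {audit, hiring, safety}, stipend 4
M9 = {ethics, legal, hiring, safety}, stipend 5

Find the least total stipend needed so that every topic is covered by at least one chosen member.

M2, M3, M8, M9 cover every topic at stipend 3 + 3 + 4 + 5 = 15.
Any cover uses at least 2 members; among all covering selections none totals below 15.

15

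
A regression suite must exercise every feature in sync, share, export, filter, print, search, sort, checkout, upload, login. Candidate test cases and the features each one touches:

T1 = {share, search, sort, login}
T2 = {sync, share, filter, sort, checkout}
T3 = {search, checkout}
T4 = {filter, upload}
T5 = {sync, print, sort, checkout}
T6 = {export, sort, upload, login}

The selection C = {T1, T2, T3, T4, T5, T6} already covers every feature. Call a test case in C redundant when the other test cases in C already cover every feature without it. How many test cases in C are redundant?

Drop T1: the rest still cover every feature — redundant.
Drop T2: the rest still cover every feature — redundant.
Drop T3: the rest still cover every feature — redundant.
Drop T4: the rest still cover every feature — redundant.
Drop T5: print uncovered — not redundant.
Drop T6: export uncovered — not redundant.
4 redundant: T1, T2, T3, T4.

4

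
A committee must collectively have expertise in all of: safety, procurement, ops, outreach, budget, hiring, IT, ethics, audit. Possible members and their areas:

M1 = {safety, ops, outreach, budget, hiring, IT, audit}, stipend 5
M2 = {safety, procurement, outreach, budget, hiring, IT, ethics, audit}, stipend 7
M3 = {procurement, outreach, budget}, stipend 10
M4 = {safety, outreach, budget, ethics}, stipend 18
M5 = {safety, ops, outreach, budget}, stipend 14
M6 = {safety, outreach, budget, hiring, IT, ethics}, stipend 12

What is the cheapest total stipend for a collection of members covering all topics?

12

M1, M2 cover every topic at stipend 5 + 7 = 12.
Any cover uses at least 2 members; among all covering selections none totals below 12.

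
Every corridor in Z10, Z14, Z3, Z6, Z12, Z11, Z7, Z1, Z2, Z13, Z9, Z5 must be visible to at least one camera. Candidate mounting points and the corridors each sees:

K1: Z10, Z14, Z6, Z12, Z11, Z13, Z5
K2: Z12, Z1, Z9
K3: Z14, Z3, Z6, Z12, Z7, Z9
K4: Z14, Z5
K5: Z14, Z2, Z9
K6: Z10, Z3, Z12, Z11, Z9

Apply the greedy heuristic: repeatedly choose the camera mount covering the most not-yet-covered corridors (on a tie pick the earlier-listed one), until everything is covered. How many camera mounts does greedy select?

4

Pick 1: K1 covers 7 new corridors (Z10, Z14, Z6, Z12, Z11, Z13, Z5).
Pick 2: K3 covers 3 new corridors (Z3, Z7, Z9).
Pick 3: K2 covers 1 new corridors (Z1).
Pick 4: K5 covers 1 new corridors (Z2).
Greedy uses 4 camera mounts.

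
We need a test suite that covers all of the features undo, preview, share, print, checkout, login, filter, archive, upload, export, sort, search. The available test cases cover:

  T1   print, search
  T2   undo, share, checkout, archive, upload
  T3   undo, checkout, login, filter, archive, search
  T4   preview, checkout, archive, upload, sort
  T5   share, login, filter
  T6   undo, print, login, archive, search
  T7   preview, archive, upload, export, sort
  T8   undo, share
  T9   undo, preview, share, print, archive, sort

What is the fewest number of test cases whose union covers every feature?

3

T3, T7, T9 together cover {undo, preview, share, print, checkout, login, filter, archive, upload, export, sort, search} — every feature.
No 2 of the 9 test cases cover everything (all 36 pairs fall short), so 3 is minimum.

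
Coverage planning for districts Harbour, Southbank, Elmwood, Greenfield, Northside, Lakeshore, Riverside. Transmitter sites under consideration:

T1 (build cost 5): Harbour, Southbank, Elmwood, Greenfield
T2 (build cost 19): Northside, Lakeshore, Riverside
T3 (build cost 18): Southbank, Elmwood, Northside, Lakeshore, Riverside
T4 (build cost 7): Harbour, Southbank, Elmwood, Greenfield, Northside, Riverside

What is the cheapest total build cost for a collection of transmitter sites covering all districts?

T1, T3 cover every district at build cost 5 + 18 = 23.
Any cover uses at least 2 transmitter sites; among all covering selections none totals below 23.
Greedy by coverage-per-build cost would pick T4, T3 for 25 — worse than the optimum 23.

23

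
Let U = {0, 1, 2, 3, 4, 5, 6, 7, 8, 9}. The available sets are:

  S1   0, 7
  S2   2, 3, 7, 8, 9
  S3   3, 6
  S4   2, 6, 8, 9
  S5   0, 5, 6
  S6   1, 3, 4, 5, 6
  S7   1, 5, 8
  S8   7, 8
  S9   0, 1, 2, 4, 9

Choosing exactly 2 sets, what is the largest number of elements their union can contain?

Choosing S2, S6 covers {1, 2, 3, 4, 5, 6, 7, 8, 9} — 9 elements.
No choice of 2 sets does better; here 0 is left uncovered.

9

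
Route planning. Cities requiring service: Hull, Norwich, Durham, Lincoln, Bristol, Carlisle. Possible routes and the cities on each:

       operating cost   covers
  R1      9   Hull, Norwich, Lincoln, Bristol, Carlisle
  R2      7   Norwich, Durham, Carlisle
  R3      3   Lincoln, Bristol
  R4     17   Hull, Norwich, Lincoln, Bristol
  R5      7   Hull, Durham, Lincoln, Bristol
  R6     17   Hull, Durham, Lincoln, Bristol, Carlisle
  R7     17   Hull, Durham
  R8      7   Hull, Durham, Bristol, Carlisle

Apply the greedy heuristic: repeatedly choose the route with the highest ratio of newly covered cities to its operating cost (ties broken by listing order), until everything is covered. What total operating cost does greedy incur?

Pick 1: R3 adds 2 new (Lincoln, Bristol) at operating cost 3 (ratio 2/3).
Pick 2: R2 adds 3 new (Norwich, Durham, Carlisle) at operating cost 7 (ratio 3/7).
Pick 3: R5 adds 1 new (Hull) at operating cost 7 (ratio 1/7).
Greedy total operating cost: 3 + 7 + 7 = 17. (The true optimum is 14, so greedy overshoots here.)

17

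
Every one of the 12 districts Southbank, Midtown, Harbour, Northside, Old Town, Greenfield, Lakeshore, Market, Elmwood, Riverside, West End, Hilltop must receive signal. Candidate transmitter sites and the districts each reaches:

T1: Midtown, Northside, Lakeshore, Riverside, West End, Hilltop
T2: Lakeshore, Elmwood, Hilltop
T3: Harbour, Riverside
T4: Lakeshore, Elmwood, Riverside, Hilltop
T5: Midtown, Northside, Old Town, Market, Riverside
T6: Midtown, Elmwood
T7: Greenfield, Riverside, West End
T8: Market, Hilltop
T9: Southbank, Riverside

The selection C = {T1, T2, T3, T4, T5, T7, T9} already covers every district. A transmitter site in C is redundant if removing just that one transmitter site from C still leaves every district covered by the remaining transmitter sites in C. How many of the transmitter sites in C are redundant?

3

Drop T1: the rest still cover every district — redundant.
Drop T2: the rest still cover every district — redundant.
Drop T3: Harbour uncovered — not redundant.
Drop T4: the rest still cover every district — redundant.
Drop T5: Old Town, Market uncovered — not redundant.
Drop T7: Greenfield uncovered — not redundant.
Drop T9: Southbank uncovered — not redundant.
3 redundant: T1, T2, T4.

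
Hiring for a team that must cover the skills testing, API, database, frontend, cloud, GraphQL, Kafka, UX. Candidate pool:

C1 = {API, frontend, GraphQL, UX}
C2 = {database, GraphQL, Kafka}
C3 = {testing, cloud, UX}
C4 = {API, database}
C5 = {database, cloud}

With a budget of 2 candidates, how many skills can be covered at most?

6

Choosing C1, C2 covers {API, database, frontend, GraphQL, Kafka, UX} — 6 skills.
No choice of 2 candidates does better; here testing, cloud are left uncovered.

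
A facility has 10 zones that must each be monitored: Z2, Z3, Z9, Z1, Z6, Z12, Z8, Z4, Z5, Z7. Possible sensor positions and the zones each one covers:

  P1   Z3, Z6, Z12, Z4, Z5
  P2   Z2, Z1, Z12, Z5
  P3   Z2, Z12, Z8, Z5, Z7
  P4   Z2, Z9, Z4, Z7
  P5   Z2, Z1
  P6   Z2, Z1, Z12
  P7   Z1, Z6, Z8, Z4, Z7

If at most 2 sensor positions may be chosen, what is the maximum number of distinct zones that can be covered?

8

Choosing P1, P3 covers {Z2, Z3, Z6, Z12, Z8, Z4, Z5, Z7} — 8 zones.
No choice of 2 sensor positions does better; here Z9, Z1 are left uncovered.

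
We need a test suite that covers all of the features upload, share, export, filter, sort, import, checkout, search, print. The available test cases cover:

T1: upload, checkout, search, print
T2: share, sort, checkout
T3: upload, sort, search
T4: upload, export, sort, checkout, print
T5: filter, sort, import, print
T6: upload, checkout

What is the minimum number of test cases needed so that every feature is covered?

4

T1, T2, T4, T5 together cover {upload, share, export, filter, sort, import, checkout, search, print} — every feature.
No 3 of the 6 test cases cover everything (all 20 triples fall short), so 4 is minimum.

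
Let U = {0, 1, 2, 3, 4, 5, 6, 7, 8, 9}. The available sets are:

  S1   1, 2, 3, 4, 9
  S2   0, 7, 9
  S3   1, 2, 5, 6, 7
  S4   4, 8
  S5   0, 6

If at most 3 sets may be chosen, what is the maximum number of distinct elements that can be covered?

Choosing S1, S2, S3 covers {0, 1, 2, 3, 4, 5, 6, 7, 9} — 9 elements.
No choice of 3 sets does better; here 8 is left uncovered.

9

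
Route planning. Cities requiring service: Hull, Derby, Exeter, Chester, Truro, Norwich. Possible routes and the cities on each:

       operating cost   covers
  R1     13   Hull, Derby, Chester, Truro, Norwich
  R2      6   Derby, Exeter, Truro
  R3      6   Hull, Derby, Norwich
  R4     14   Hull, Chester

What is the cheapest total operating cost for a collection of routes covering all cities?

19

R1, R2 cover every city at operating cost 13 + 6 = 19.
Any cover uses at least 2 routes; among all covering selections none totals below 19.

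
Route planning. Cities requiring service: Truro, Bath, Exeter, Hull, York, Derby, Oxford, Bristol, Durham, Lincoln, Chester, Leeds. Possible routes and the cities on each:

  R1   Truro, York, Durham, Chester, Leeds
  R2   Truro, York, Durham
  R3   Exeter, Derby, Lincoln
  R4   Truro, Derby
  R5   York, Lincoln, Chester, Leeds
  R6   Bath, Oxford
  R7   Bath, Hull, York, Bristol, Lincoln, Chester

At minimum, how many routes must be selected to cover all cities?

4

R1, R3, R6, R7 together cover {Truro, Bath, Exeter, Hull, York, Derby, Oxford, Bristol, Durham, Lincoln, Chester, Leeds} — every city.
No 3 of the 7 routes cover everything (all 35 triples fall short), so 4 is minimum.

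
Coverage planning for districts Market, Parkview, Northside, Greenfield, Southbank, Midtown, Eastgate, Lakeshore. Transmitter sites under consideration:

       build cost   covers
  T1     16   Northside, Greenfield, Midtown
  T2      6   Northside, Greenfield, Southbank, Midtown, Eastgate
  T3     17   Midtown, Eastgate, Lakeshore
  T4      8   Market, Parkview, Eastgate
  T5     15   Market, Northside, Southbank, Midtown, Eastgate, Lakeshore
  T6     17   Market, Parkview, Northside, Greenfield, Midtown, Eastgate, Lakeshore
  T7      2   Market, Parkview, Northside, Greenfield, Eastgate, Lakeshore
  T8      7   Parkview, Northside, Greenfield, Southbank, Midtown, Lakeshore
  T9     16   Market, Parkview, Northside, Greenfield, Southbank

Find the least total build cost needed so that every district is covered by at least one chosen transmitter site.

T2, T7 cover every district at build cost 6 + 2 = 8.
Any cover uses at least 2 transmitter sites; among all covering selections none totals below 8.

8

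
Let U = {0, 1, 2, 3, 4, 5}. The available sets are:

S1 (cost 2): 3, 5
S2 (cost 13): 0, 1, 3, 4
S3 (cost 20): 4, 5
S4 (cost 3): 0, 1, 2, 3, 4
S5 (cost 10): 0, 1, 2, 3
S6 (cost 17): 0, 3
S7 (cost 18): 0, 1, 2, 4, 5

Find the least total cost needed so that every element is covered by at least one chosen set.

5

S1, S4 cover every element at cost 2 + 3 = 5.
Any cover uses at least 2 sets; among all covering selections none totals below 5.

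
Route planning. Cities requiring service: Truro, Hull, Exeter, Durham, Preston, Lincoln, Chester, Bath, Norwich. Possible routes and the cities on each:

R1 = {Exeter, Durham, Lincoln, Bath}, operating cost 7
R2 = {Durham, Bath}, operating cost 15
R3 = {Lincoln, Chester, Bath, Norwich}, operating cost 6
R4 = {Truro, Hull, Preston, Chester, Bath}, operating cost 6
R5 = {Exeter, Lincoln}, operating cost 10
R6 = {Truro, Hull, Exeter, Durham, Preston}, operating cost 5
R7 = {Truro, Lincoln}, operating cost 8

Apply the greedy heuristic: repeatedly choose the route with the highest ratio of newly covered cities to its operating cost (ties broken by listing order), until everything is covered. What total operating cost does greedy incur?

Pick 1: R6 adds 5 new (Truro, Hull, Exeter, Durham, Preston) at operating cost 5 (ratio 5/5).
Pick 2: R3 adds 4 new (Lincoln, Chester, Bath, Norwich) at operating cost 6 (ratio 4/6).
Greedy total operating cost: 5 + 6 = 11.

11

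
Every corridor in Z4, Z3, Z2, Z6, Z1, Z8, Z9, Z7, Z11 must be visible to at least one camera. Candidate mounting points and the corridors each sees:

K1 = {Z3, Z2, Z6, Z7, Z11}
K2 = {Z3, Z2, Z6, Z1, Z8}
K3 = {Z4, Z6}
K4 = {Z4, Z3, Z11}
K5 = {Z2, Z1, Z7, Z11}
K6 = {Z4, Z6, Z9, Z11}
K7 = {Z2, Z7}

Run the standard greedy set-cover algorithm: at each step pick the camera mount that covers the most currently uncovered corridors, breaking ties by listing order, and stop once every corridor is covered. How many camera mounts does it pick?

3

Pick 1: K1 covers 5 new corridors (Z3, Z2, Z6, Z7, Z11).
Pick 2: K2 covers 2 new corridors (Z1, Z8).
Pick 3: K6 covers 2 new corridors (Z4, Z9).
Greedy uses 3 camera mounts.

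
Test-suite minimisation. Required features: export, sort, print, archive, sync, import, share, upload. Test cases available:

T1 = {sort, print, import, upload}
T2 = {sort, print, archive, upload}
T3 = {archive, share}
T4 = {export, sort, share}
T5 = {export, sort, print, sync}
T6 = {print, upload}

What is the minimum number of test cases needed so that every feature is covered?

T1, T3, T5 together cover {export, sort, print, archive, sync, import, share, upload} — every feature.
No 2 of the 6 test cases cover everything (all 15 pairs fall short), so 3 is minimum.

3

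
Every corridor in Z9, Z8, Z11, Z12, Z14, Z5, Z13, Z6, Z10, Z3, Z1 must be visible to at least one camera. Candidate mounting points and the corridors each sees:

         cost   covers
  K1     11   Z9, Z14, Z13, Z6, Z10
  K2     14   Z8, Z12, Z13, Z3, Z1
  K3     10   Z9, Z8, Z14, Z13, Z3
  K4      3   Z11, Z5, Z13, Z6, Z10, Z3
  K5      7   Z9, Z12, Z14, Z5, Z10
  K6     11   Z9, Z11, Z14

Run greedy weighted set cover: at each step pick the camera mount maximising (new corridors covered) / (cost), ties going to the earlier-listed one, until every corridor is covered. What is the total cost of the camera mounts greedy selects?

24

Pick 1: K4 adds 6 new (Z11, Z5, Z13, Z6, Z10, Z3) at cost 3 (ratio 6/3).
Pick 2: K5 adds 3 new (Z9, Z12, Z14) at cost 7 (ratio 3/7).
Pick 3: K2 adds 2 new (Z8, Z1) at cost 14 (ratio 2/14).
Greedy total cost: 3 + 7 + 14 = 24.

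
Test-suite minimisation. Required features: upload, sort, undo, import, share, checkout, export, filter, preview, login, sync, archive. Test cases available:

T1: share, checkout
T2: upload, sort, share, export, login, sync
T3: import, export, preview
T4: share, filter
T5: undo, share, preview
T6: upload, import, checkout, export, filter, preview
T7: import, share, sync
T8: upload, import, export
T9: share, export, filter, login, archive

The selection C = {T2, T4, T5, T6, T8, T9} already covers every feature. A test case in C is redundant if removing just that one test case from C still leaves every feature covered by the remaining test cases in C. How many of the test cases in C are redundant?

Drop T2: sort, sync uncovered — not redundant.
Drop T4: the rest still cover every feature — redundant.
Drop T5: undo uncovered — not redundant.
Drop T6: checkout uncovered — not redundant.
Drop T8: the rest still cover every feature — redundant.
Drop T9: archive uncovered — not redundant.
2 redundant: T4, T8.

2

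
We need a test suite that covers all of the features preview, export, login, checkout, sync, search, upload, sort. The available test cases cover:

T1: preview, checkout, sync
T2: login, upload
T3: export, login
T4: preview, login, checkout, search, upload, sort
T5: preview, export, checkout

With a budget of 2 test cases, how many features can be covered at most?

7

Choosing T1, T4 covers {preview, login, checkout, sync, search, upload, sort} — 7 features.
No choice of 2 test cases does better; here export is left uncovered.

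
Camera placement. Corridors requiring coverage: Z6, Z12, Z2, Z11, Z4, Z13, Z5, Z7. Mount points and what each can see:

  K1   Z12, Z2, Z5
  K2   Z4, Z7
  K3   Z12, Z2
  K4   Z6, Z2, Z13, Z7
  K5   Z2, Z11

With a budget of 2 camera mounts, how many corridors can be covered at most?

Choosing K1, K4 covers {Z6, Z12, Z2, Z13, Z5, Z7} — 6 corridors.
No choice of 2 camera mounts does better; here Z11, Z4 are left uncovered.

6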